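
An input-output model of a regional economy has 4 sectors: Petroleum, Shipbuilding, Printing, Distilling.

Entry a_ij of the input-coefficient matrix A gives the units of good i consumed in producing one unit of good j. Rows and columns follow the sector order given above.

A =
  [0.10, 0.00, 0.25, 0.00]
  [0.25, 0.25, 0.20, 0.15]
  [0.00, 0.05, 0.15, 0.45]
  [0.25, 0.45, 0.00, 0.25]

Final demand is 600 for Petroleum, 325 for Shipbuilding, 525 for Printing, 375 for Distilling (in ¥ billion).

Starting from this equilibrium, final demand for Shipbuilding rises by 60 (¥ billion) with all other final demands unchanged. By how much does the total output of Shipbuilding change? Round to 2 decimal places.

Δx_2 = 109.52

I − A =
  [   0.90     0.00    -0.25     0.00]
  [  -0.25     0.75    -0.20    -0.15]
  [   0.00    -0.05     0.85    -0.45]
  [  -0.25    -0.45     0.00     0.75]
Compute the cofactors C_ij = (−1)^(i+j)·(3×3 minor ij) of I−A; the adjugate is their transpose:
adj(I−A) = Cᵀ =
  [ 0.372750   0.060000   0.123750   0.086250]
  [ 0.213750   0.545625   0.191250   0.223875]
  [ 0.146250   0.216000   0.445500   0.310500]
  [ 0.252500   0.347375   0.156000   0.561625]
det(I−A) = Σ_j (I−A)_1j·C_1j = (0.90)(0.372750) + (0.00)(0.213750) + (-0.25)(0.146250) + (0.00)(0.252500) = 0.2989125
(I − A)⁻¹ = adj(I−A) / det(I−A) ≈
  [   1.2470     0.2007     0.4140     0.2885]
  [   0.7151     1.8254     0.6398     0.7490]
  [   0.4893     0.7226     1.4904     1.0388]
  [   0.8447     1.1621     0.5219     1.8789]
Δx = (I − A)⁻¹ Δd with Δd having +60 in the Shipbuilding component and 0 elsewhere.
So Δx_2 = L_22 · (+60), where L_22 = adj(I−A)_22 / det(I−A) = 0.545625 / 0.2989125.
Δx_2 = 0.545625 × (+60) / 0.2989125 = 32.7375 / 0.2989125 ≈ 109.52.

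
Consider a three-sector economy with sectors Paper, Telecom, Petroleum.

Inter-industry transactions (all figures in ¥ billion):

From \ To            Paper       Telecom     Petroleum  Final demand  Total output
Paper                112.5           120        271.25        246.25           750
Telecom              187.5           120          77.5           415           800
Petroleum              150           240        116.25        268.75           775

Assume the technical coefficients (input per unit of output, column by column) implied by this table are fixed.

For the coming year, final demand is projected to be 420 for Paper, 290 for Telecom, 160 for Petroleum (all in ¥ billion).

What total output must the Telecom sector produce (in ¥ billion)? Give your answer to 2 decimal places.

Technical coefficients a_ij = z_ij / X_j:
  a_11 = 112.5/750 = 0.15, a_21 = 187.5/750 = 0.25, a_31 = 150/750 = 0.20
  a_12 = 120/800 = 0.15, a_22 = 120/800 = 0.15, a_32 = 240/800 = 0.30
  a_13 = 271.25/775 = 0.35, a_23 = 77.5/775 = 0.10, a_33 = 116.25/775 = 0.15
I − A =
  [   0.85    -0.15    -0.35]
  [  -0.25     0.85    -0.10]
  [  -0.20    -0.30     0.85]
Cofactors of I−A, C_ij = (−1)^(i+j)·(minor ij) (rows/columns in the sector order above):
  C_11 = (0.85)(0.85) − (-0.10)(-0.30) = 0.6925
  C_12 = −[(-0.25)(0.85) − (-0.10)(-0.20)] = 0.2325
  C_13 = (-0.25)(-0.30) − (0.85)(-0.20) = 0.2450
  C_21 = −[(-0.15)(0.85) − (-0.35)(-0.30)] = 0.2325
  C_22 = (0.85)(0.85) − (-0.35)(-0.20) = 0.6525
  C_23 = −[(0.85)(-0.30) − (-0.15)(-0.20)] = 0.2850
  C_31 = (-0.15)(-0.10) − (-0.35)(0.85) = 0.3125
  C_32 = −[(0.85)(-0.10) − (-0.35)(-0.25)] = 0.1725
  C_33 = (0.85)(0.85) − (-0.15)(-0.25) = 0.6850
det(I−A) = Σ_j (I−A)_1j·C_1j = (0.85)(0.6925) + (-0.15)(0.2325) + (-0.35)(0.2450) = 0.4680
adj(I−A) = Cᵀ =
  [ 0.6925   0.2325   0.3125]
  [ 0.2325   0.6525   0.1725]
  [ 0.2450   0.2850   0.6850]
(I − A)⁻¹ = adj(I−A) / det(I−A) ≈
  [   1.4797     0.4968     0.6677]
  [   0.4968     1.3942     0.3686]
  [   0.5235     0.6090     1.4637]
x = (I − A)⁻¹ d = adj(I−A)·d / det(I−A), with det(I−A) = 0.4680:
  x_1 = (0.6925·420 + 0.2325·290 + 0.3125·160) / 0.4680 = 408.275 / 0.4680 ≈ 872.38
  x_2 = (0.2325·420 + 0.6525·290 + 0.1725·160) / 0.4680 = 314.475 / 0.4680 ≈ 671.96
  x_3 = (0.2450·420 + 0.2850·290 + 0.6850·160) / 0.4680 = 295.15 / 0.4680 ≈ 630.66

x_2 = 671.96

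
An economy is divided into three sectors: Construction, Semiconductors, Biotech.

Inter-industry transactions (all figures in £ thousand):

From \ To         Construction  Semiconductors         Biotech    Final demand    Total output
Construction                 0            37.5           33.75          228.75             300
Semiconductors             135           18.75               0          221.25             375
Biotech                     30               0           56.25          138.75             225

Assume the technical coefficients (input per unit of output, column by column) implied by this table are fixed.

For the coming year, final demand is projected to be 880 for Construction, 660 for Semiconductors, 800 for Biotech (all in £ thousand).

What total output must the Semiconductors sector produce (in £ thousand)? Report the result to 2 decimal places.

x_S = 1258.24

Technical coefficients a_ij = z_ij / X_j:
  a_CC = 0/300 = 0.00, a_SC = 135/300 = 0.45, a_BC = 30/300 = 0.10
  a_CS = 37.5/375 = 0.10, a_SS = 18.75/375 = 0.05, a_BS = 0/375 = 0.00
  a_CB = 33.75/225 = 0.15, a_SB = 0/225 = 0.00, a_BB = 56.25/225 = 0.25
I − A =
  [   1.00    -0.10    -0.15]
  [  -0.45     0.95     0.00]
  [  -0.10     0.00     0.75]
Cofactors of I−A, C_ij = (−1)^(i+j)·(minor ij) (rows/columns in the sector order above):
  C_11 = (0.95)(0.75) − (0.00)(0.00) = 0.7125
  C_12 = −[(-0.45)(0.75) − (0.00)(-0.10)] = 0.3375
  C_13 = (-0.45)(0.00) − (0.95)(-0.10) = 0.0950
  C_21 = −[(-0.10)(0.75) − (-0.15)(0.00)] = 0.0750
  C_22 = (1.00)(0.75) − (-0.15)(-0.10) = 0.7350
  C_23 = −[(1.00)(0.00) − (-0.10)(-0.10)] = 0.0100
  C_31 = (-0.10)(0.00) − (-0.15)(0.95) = 0.1425
  C_32 = −[(1.00)(0.00) − (-0.15)(-0.45)] = 0.0675
  C_33 = (1.00)(0.95) − (-0.10)(-0.45) = 0.9050
det(I−A) = Σ_j (I−A)_1j·C_1j = (1.00)(0.7125) + (-0.10)(0.3375) + (-0.15)(0.0950) = 0.6645
adj(I−A) = Cᵀ =
  [ 0.7125   0.0750   0.1425]
  [ 0.3375   0.7350   0.0675]
  [ 0.0950   0.0100   0.9050]
(I − A)⁻¹ = adj(I−A) / det(I−A) ≈
  [   1.0722     0.1129     0.2144]
  [   0.5079     1.1061     0.1016]
  [   0.1430     0.0150     1.3619]
x = (I − A)⁻¹ d = adj(I−A)·d / det(I−A), with det(I−A) = 0.6645:
  x_C = (0.7125·880 + 0.0750·660 + 0.1425·800) / 0.6645 = 790.50 / 0.6645 ≈ 1189.62
  x_S = (0.3375·880 + 0.7350·660 + 0.0675·800) / 0.6645 = 836.10 / 0.6645 ≈ 1258.24
  x_B = (0.0950·880 + 0.0100·660 + 0.9050·800) / 0.6645 = 814.20 / 0.6645 ≈ 1225.28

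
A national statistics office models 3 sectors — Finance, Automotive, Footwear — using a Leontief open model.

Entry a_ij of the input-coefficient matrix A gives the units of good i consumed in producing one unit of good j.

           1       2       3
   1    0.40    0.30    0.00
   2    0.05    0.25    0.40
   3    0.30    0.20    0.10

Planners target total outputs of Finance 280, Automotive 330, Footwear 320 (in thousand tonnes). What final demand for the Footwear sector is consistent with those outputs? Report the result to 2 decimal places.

I − A =
  [   0.60    -0.30     0.00]
  [  -0.05     0.75    -0.40]
  [  -0.30    -0.20     0.90]
d = (I − A) x:
  d_1 = (+0.60)·280 + (-0.30)·330 + (+0.00)·320 = 69.00
  d_2 = (-0.05)·280 + (+0.75)·330 + (-0.40)·320 = 105.50
  d_3 = (-0.30)·280 + (-0.20)·330 + (+0.90)·320 = 138.00

d_3 = 138.00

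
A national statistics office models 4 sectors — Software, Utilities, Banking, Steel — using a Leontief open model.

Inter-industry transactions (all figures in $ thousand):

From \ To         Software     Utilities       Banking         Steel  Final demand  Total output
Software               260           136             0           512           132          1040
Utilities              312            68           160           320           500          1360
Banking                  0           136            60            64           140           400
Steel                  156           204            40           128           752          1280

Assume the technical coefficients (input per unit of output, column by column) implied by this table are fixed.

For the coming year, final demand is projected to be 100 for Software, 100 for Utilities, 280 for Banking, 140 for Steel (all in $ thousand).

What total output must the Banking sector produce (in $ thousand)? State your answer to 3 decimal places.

Technical coefficients a_ij = z_ij / X_j:
  a_11 = 260/1040 = 0.25, a_21 = 312/1040 = 0.30, a_31 = 0/1040 = 0.00, a_41 = 156/1040 = 0.15
  a_12 = 136/1360 = 0.10, a_22 = 68/1360 = 0.05, a_32 = 136/1360 = 0.10, a_42 = 204/1360 = 0.15
  a_13 = 0/400 = 0.00, a_23 = 160/400 = 0.40, a_33 = 60/400 = 0.15, a_43 = 40/400 = 0.10
  a_14 = 512/1280 = 0.40, a_24 = 320/1280 = 0.25, a_34 = 64/1280 = 0.05, a_44 = 128/1280 = 0.10
I − A =
  [   0.75    -0.10     0.00    -0.40]
  [  -0.30     0.95    -0.40    -0.25]
  [   0.00    -0.10     0.85    -0.05]
  [  -0.15    -0.15    -0.10     0.90]
Compute the cofactors C_ij = (−1)^(i+j)·(3×3 minor ij) of I−A; the adjugate is their transpose:
adj(I−A) = Cᵀ =
  [ 0.648625   0.131000   0.100500   0.330250]
  [ 0.262875   0.519000   0.276750   0.276375]
  [ 0.040125   0.067875   0.507375   0.064875]
  [ 0.156375   0.115875   0.119250   0.550125]
det(I−A) = Σ_j (I−A)_1j·C_1j = (0.75)(0.648625) + (-0.10)(0.262875) + (0.00)(0.040125) + (-0.40)(0.156375) = 0.39763125
(I − A)⁻¹ = adj(I−A) / det(I−A) ≈
  [   1.6312     0.3295     0.2527     0.8305]
  [   0.6611     1.3052     0.6960     0.6951]
  [   0.1009     0.1707     1.2760     0.1632]
  [   0.3933     0.2914     0.2999     1.3835]
x = (I − A)⁻¹ d = adj(I−A)·d / det(I−A), with det(I−A) = 0.39763125:
  x_1 = (0.648625·100 + 0.131000·100 + 0.100500·280 + 0.330250·140) / 0.39763125 = 152.3375 / 0.39763125 ≈ 383.112
  x_2 = (0.262875·100 + 0.519000·100 + 0.276750·280 + 0.276375·140) / 0.39763125 = 194.37 / 0.39763125 ≈ 488.820
  x_3 = (0.040125·100 + 0.067875·100 + 0.507375·280 + 0.064875·140) / 0.39763125 = 161.9475 / 0.39763125 ≈ 407.281
  x_4 = (0.156375·100 + 0.115875·100 + 0.119250·280 + 0.550125·140) / 0.39763125 = 137.6325 / 0.39763125 ≈ 346.131

x_3 = 407.281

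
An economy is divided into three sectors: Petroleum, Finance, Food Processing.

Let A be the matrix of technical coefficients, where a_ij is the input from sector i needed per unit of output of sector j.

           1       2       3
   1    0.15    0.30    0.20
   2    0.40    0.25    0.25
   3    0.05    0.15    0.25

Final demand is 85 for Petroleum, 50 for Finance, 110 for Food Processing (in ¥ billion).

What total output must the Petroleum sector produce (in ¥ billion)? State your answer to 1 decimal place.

I − A =
  [   0.85    -0.30    -0.20]
  [  -0.40     0.75    -0.25]
  [  -0.05    -0.15     0.75]
Cofactors of I−A, C_ij = (−1)^(i+j)·(minor ij) (rows/columns in the sector order above):
  C_11 = (0.75)(0.75) − (-0.25)(-0.15) = 0.5250
  C_12 = −[(-0.40)(0.75) − (-0.25)(-0.05)] = 0.3125
  C_13 = (-0.40)(-0.15) − (0.75)(-0.05) = 0.0975
  C_21 = −[(-0.30)(0.75) − (-0.20)(-0.15)] = 0.2550
  C_22 = (0.85)(0.75) − (-0.20)(-0.05) = 0.6275
  C_23 = −[(0.85)(-0.15) − (-0.30)(-0.05)] = 0.1425
  C_31 = (-0.30)(-0.25) − (-0.20)(0.75) = 0.2250
  C_32 = −[(0.85)(-0.25) − (-0.20)(-0.40)] = 0.2925
  C_33 = (0.85)(0.75) − (-0.30)(-0.40) = 0.5175
det(I−A) = Σ_j (I−A)_1j·C_1j = (0.85)(0.5250) + (-0.30)(0.3125) + (-0.20)(0.0975) = 0.3330
adj(I−A) = Cᵀ =
  [ 0.5250   0.2550   0.2250]
  [ 0.3125   0.6275   0.2925]
  [ 0.0975   0.1425   0.5175]
(I − A)⁻¹ = adj(I−A) / det(I−A) ≈
  [   1.5766     0.7658     0.6757]
  [   0.9384     1.8844     0.8784]
  [   0.2928     0.4279     1.5541]
x = (I − A)⁻¹ d = adj(I−A)·d / det(I−A), with det(I−A) = 0.3330:
  x_1 = (0.5250·85 + 0.2550·50 + 0.2250·110) / 0.3330 = 82.125 / 0.3330 ≈ 246.6
  x_2 = (0.3125·85 + 0.6275·50 + 0.2925·110) / 0.3330 = 90.1125 / 0.3330 ≈ 270.6
  x_3 = (0.0975·85 + 0.1425·50 + 0.5175·110) / 0.3330 = 72.3375 / 0.3330 ≈ 217.2

x_1 = 246.6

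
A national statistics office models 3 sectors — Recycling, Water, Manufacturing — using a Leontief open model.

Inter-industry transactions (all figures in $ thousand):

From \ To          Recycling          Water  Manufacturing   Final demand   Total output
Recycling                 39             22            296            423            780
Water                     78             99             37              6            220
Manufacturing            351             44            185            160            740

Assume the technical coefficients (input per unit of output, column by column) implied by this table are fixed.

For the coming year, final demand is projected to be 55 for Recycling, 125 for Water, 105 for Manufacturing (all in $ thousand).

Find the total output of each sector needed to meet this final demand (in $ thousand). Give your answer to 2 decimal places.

x_1 = 245.22, x_2 = 305.36, x_3 = 368.56

Technical coefficients a_ij = z_ij / X_j:
  a_11 = 39/780 = 0.05, a_21 = 78/780 = 0.10, a_31 = 351/780 = 0.45
  a_12 = 22/220 = 0.10, a_22 = 99/220 = 0.45, a_32 = 44/220 = 0.20
  a_13 = 296/740 = 0.40, a_23 = 37/740 = 0.05, a_33 = 185/740 = 0.25
I − A =
  [   0.95    -0.10    -0.40]
  [  -0.10     0.55    -0.05]
  [  -0.45    -0.20     0.75]
Cofactors of I−A, C_ij = (−1)^(i+j)·(minor ij) (rows/columns in the sector order above):
  C_11 = (0.55)(0.75) − (-0.05)(-0.20) = 0.4025
  C_12 = −[(-0.10)(0.75) − (-0.05)(-0.45)] = 0.0975
  C_13 = (-0.10)(-0.20) − (0.55)(-0.45) = 0.2675
  C_21 = −[(-0.10)(0.75) − (-0.40)(-0.20)] = 0.1550
  C_22 = (0.95)(0.75) − (-0.40)(-0.45) = 0.5325
  C_23 = −[(0.95)(-0.20) − (-0.10)(-0.45)] = 0.2350
  C_31 = (-0.10)(-0.05) − (-0.40)(0.55) = 0.2250
  C_32 = −[(0.95)(-0.05) − (-0.40)(-0.10)] = 0.0875
  C_33 = (0.95)(0.55) − (-0.10)(-0.10) = 0.5125
det(I−A) = Σ_j (I−A)_1j·C_1j = (0.95)(0.4025) + (-0.10)(0.0975) + (-0.40)(0.2675) = 0.265625
adj(I−A) = Cᵀ =
  [ 0.4025   0.1550   0.2250]
  [ 0.0975   0.5325   0.0875]
  [ 0.2675   0.2350   0.5125]
(I − A)⁻¹ = adj(I−A) / det(I−A) ≈
  [   1.5153     0.5835     0.8471]
  [   0.3671     2.0047     0.3294]
  [   1.0071     0.8847     1.9294]
x = (I − A)⁻¹ d = adj(I−A)·d / det(I−A), with det(I−A) = 0.265625:
  x_1 = (0.4025·55 + 0.1550·125 + 0.2250·105) / 0.265625 = 65.1375 / 0.265625 ≈ 245.22
  x_2 = (0.0975·55 + 0.5325·125 + 0.0875·105) / 0.265625 = 81.1125 / 0.265625 ≈ 305.36
  x_3 = (0.2675·55 + 0.2350·125 + 0.5125·105) / 0.265625 = 97.90 / 0.265625 ≈ 368.56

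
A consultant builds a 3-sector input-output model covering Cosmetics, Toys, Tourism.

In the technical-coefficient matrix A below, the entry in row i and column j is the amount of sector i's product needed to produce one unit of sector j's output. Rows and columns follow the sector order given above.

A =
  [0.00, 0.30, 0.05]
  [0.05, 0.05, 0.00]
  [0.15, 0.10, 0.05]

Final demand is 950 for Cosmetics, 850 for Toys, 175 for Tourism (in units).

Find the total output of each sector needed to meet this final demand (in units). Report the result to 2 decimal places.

I − A =
  [   1.00    -0.30    -0.05]
  [  -0.05     0.95     0.00]
  [  -0.15    -0.10     0.95]
Cofactors of I−A, C_ij = (−1)^(i+j)·(minor ij) (rows/columns in the sector order above):
  C_11 = (0.95)(0.95) − (0.00)(-0.10) = 0.9025
  C_12 = −[(-0.05)(0.95) − (0.00)(-0.15)] = 0.0475
  C_13 = (-0.05)(-0.10) − (0.95)(-0.15) = 0.1475
  C_21 = −[(-0.30)(0.95) − (-0.05)(-0.10)] = 0.2900
  C_22 = (1.00)(0.95) − (-0.05)(-0.15) = 0.9425
  C_23 = −[(1.00)(-0.10) − (-0.30)(-0.15)] = 0.1450
  C_31 = (-0.30)(0.00) − (-0.05)(0.95) = 0.0475
  C_32 = −[(1.00)(0.00) − (-0.05)(-0.05)] = 0.0025
  C_33 = (1.00)(0.95) − (-0.30)(-0.05) = 0.9350
det(I−A) = Σ_j (I−A)_1j·C_1j = (1.00)(0.9025) + (-0.30)(0.0475) + (-0.05)(0.1475) = 0.880875
adj(I−A) = Cᵀ =
  [ 0.9025   0.2900   0.0475]
  [ 0.0475   0.9425   0.0025]
  [ 0.1475   0.1450   0.9350]
(I − A)⁻¹ = adj(I−A) / det(I−A) ≈
  [   1.0245     0.3292     0.0539]
  [   0.0539     1.0700     0.0028]
  [   0.1674     0.1646     1.0614]
x = (I − A)⁻¹ d = adj(I−A)·d / det(I−A), with det(I−A) = 0.880875:
  x_1 = (0.9025·950 + 0.2900·850 + 0.0475·175) / 0.880875 = 1112.1875 / 0.880875 ≈ 1262.59
  x_2 = (0.0475·950 + 0.9425·850 + 0.0025·175) / 0.880875 = 846.6875 / 0.880875 ≈ 961.19
  x_3 = (0.1475·950 + 0.1450·850 + 0.9350·175) / 0.880875 = 427.00 / 0.880875 ≈ 484.75

x_1 = 1262.59, x_2 = 961.19, x_3 = 484.75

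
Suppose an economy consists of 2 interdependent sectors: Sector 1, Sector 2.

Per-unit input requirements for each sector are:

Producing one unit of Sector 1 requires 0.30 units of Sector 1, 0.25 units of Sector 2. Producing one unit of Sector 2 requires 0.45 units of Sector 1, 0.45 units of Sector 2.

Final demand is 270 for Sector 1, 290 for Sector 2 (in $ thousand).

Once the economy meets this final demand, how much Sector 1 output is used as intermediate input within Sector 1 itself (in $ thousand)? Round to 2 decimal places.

I − A =
  [   0.70    -0.45]
  [  -0.25     0.55]
det(I−A) = (0.70)(0.55) − (-0.45)(-0.25) = 0.2725
adj(I−A) = [[0.55, 0.45], [0.25, 0.70]]
(I − A)⁻¹ = adj(I−A) / det(I−A) ≈
  [   2.0183     1.6514]
  [   0.9174     2.5688]
First solve x = (I − A)⁻¹ d = adj(I−A)·d / det(I−A); in particular x_1 = (0.55·270 + 0.45·290) / 0.2725 = 279.00 / 0.2725 ≈ 1023.8532.
Intermediate flow from 1 to 1: z_11 = a_11 · x_1 = 0.30 × 279.00 / 0.2725 = 83.70 / 0.2725 ≈ 307.16.

z_11 = 307.16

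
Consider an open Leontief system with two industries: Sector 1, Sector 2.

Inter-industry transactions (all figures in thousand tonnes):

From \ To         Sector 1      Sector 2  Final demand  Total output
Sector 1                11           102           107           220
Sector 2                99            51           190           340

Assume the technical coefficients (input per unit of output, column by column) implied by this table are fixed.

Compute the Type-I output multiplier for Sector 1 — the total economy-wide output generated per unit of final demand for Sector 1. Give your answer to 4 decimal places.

m_1 = 1.9331

Technical coefficients a_ij = z_ij / X_j:
  a_11 = 11/220 = 0.05, a_21 = 99/220 = 0.45
  a_12 = 102/340 = 0.30, a_22 = 51/340 = 0.15
I − A =
  [   0.95    -0.30]
  [  -0.45     0.85]
det(I−A) = (0.95)(0.85) − (-0.30)(-0.45) = 0.6725
adj(I−A) = [[0.85, 0.30], [0.45, 0.95]]
(I − A)⁻¹ = adj(I−A) / det(I−A) ≈
  [   1.26394     0.44610]
  [   0.66914     1.41264]
The output multiplier for sector j is the column-j sum of the Leontief inverse (I − A)⁻¹ = adj(I−A) / det(I−A).
Column 1 of adj(I−A): (0.85, 0.45); det(I−A) = 0.6725.
m_1 = (0.85 + 0.45) / 0.6725 = 1.30 / 0.6725 ≈ 1.9331.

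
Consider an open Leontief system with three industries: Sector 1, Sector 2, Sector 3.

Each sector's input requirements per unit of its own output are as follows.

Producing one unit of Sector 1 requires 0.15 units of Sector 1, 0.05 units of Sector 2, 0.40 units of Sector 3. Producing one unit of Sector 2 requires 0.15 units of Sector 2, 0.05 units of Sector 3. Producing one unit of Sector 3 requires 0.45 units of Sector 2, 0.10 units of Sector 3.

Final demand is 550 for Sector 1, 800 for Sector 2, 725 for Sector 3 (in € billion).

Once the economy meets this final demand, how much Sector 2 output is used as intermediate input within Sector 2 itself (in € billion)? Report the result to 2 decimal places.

z_22 = 240.78

I − A =
  [   0.85     0.00     0.00]
  [  -0.05     0.85    -0.45]
  [  -0.40    -0.05     0.90]
Cofactors of I−A, C_ij = (−1)^(i+j)·(minor ij) (rows/columns in the sector order above):
  C_11 = (0.85)(0.90) − (-0.45)(-0.05) = 0.7425
  C_12 = −[(-0.05)(0.90) − (-0.45)(-0.40)] = 0.2250
  C_13 = (-0.05)(-0.05) − (0.85)(-0.40) = 0.3425
  C_21 = −[(0.00)(0.90) − (0.00)(-0.05)] = 0.0000
  C_22 = (0.85)(0.90) − (0.00)(-0.40) = 0.7650
  C_23 = −[(0.85)(-0.05) − (0.00)(-0.40)] = 0.0425
  C_31 = (0.00)(-0.45) − (0.00)(0.85) = 0.0000
  C_32 = −[(0.85)(-0.45) − (0.00)(-0.05)] = 0.3825
  C_33 = (0.85)(0.85) − (0.00)(-0.05) = 0.7225
det(I−A) = Σ_j (I−A)_1j·C_1j = (0.85)(0.7425) + (0.00)(0.2250) + (0.00)(0.3425) = 0.631125
adj(I−A) = Cᵀ =
  [ 0.7425   0.0000   0.0000]
  [ 0.2250   0.7650   0.3825]
  [ 0.3425   0.0425   0.7225]
(I − A)⁻¹ = adj(I−A) / det(I−A) ≈
  [   1.1765     0.0000     0.0000]
  [   0.3565     1.2121     0.6061]
  [   0.5427     0.0673     1.1448]
First solve x = (I − A)⁻¹ d = adj(I−A)·d / det(I−A); in particular x_2 = (0.2250·550 + 0.7650·800 + 0.3825·725) / 0.631125 = 1013.0625 / 0.631125 ≈ 1605.1693.
Intermediate flow from 2 to 2: z_22 = a_22 · x_2 = 0.15 × 1013.0625 / 0.631125 = 151.959375 / 0.631125 ≈ 240.78.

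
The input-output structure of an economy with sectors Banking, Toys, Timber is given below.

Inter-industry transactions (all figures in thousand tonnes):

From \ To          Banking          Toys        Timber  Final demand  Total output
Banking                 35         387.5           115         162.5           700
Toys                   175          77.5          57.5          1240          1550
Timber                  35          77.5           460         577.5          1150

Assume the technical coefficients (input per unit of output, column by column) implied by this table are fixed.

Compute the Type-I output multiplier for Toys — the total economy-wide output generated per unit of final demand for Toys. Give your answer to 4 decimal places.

m_2 = 1.5758

Technical coefficients a_ij = z_ij / X_j:
  a_11 = 35/700 = 0.05, a_21 = 175/700 = 0.25, a_31 = 35/700 = 0.05
  a_12 = 387.5/1550 = 0.25, a_22 = 77.5/1550 = 0.05, a_32 = 77.5/1550 = 0.05
  a_13 = 115/1150 = 0.10, a_23 = 57.5/1150 = 0.05, a_33 = 460/1150 = 0.40
I − A =
  [   0.95    -0.25    -0.10]
  [  -0.25     0.95    -0.05]
  [  -0.05    -0.05     0.60]
Cofactors of I−A, C_ij = (−1)^(i+j)·(minor ij) (rows/columns in the sector order above):
  C_11 = (0.95)(0.60) − (-0.05)(-0.05) = 0.5675
  C_12 = −[(-0.25)(0.60) − (-0.05)(-0.05)] = 0.1525
  C_13 = (-0.25)(-0.05) − (0.95)(-0.05) = 0.0600
  C_21 = −[(-0.25)(0.60) − (-0.10)(-0.05)] = 0.1550
  C_22 = (0.95)(0.60) − (-0.10)(-0.05) = 0.5650
  C_23 = −[(0.95)(-0.05) − (-0.25)(-0.05)] = 0.0600
  C_31 = (-0.25)(-0.05) − (-0.10)(0.95) = 0.1075
  C_32 = −[(0.95)(-0.05) − (-0.10)(-0.25)] = 0.0725
  C_33 = (0.95)(0.95) − (-0.25)(-0.25) = 0.8400
det(I−A) = Σ_j (I−A)_1j·C_1j = (0.95)(0.5675) + (-0.25)(0.1525) + (-0.10)(0.0600) = 0.4950
adj(I−A) = Cᵀ =
  [ 0.5675   0.1550   0.1075]
  [ 0.1525   0.5650   0.0725]
  [ 0.0600   0.0600   0.8400]
(I − A)⁻¹ = adj(I−A) / det(I−A) ≈
  [   1.14646     0.31313     0.21717]
  [   0.30808     1.14141     0.14646]
  [   0.12121     0.12121     1.69697]
The output multiplier for sector j is the column-j sum of the Leontief inverse (I − A)⁻¹ = adj(I−A) / det(I−A).
Column 2 of adj(I−A): (0.1550, 0.5650, 0.0600); det(I−A) = 0.4950.
m_2 = (0.1550 + 0.5650 + 0.0600) / 0.4950 = 0.78 / 0.4950 ≈ 1.5758.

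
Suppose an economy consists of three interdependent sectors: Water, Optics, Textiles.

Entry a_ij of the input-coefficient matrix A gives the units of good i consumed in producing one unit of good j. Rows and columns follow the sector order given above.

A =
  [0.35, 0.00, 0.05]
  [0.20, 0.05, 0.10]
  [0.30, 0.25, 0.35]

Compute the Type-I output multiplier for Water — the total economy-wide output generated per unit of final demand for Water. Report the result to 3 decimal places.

I − A =
  [   0.65     0.00    -0.05]
  [  -0.20     0.95    -0.10]
  [  -0.30    -0.25     0.65]
Cofactors of I−A, C_ij = (−1)^(i+j)·(minor ij) (rows/columns in the sector order above):
  C_11 = (0.95)(0.65) − (-0.10)(-0.25) = 0.5925
  C_12 = −[(-0.20)(0.65) − (-0.10)(-0.30)] = 0.1600
  C_13 = (-0.20)(-0.25) − (0.95)(-0.30) = 0.3350
  C_21 = −[(0.00)(0.65) − (-0.05)(-0.25)] = 0.0125
  C_22 = (0.65)(0.65) − (-0.05)(-0.30) = 0.4075
  C_23 = −[(0.65)(-0.25) − (0.00)(-0.30)] = 0.1625
  C_31 = (0.00)(-0.10) − (-0.05)(0.95) = 0.0475
  C_32 = −[(0.65)(-0.10) − (-0.05)(-0.20)] = 0.0750
  C_33 = (0.65)(0.95) − (0.00)(-0.20) = 0.6175
det(I−A) = Σ_j (I−A)_1j·C_1j = (0.65)(0.5925) + (0.00)(0.1600) + (-0.05)(0.3350) = 0.368375
adj(I−A) = Cᵀ =
  [ 0.5925   0.0125   0.0475]
  [ 0.1600   0.4075   0.0750]
  [ 0.3350   0.1625   0.6175]
(I − A)⁻¹ = adj(I−A) / det(I−A) ≈
  [   1.6084     0.0339     0.1289]
  [   0.4343     1.1062     0.2036]
  [   0.9094     0.4411     1.6763]
The output multiplier for sector j is the column-j sum of the Leontief inverse (I − A)⁻¹ = adj(I−A) / det(I−A).
Column 1 of adj(I−A): (0.5925, 0.1600, 0.3350); det(I−A) = 0.368375.
m_1 = (0.5925 + 0.1600 + 0.3350) / 0.368375 = 1.0875 / 0.368375 ≈ 2.952.

m_1 = 2.952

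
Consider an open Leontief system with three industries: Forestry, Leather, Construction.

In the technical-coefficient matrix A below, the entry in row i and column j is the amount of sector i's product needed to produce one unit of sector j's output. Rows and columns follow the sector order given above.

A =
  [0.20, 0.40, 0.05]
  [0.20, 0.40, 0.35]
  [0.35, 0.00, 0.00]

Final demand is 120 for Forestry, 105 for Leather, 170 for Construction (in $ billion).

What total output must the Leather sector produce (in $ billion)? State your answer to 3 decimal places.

I − A =
  [   0.80    -0.40    -0.05]
  [  -0.20     0.60    -0.35]
  [  -0.35     0.00     1.00]
Cofactors of I−A, C_ij = (−1)^(i+j)·(minor ij) (rows/columns in the sector order above):
  C_11 = (0.60)(1.00) − (-0.35)(0.00) = 0.6000
  C_12 = −[(-0.20)(1.00) − (-0.35)(-0.35)] = 0.3225
  C_13 = (-0.20)(0.00) − (0.60)(-0.35) = 0.2100
  C_21 = −[(-0.40)(1.00) − (-0.05)(0.00)] = 0.4000
  C_22 = (0.80)(1.00) − (-0.05)(-0.35) = 0.7825
  C_23 = −[(0.80)(0.00) − (-0.40)(-0.35)] = 0.1400
  C_31 = (-0.40)(-0.35) − (-0.05)(0.60) = 0.1700
  C_32 = −[(0.80)(-0.35) − (-0.05)(-0.20)] = 0.2900
  C_33 = (0.80)(0.60) − (-0.40)(-0.20) = 0.4000
det(I−A) = Σ_j (I−A)_1j·C_1j = (0.80)(0.6000) + (-0.40)(0.3225) + (-0.05)(0.2100) = 0.3405
adj(I−A) = Cᵀ =
  [ 0.6000   0.4000   0.1700]
  [ 0.3225   0.7825   0.2900]
  [ 0.2100   0.1400   0.4000]
(I − A)⁻¹ = adj(I−A) / det(I−A) ≈
  [   1.7621     1.1747     0.4993]
  [   0.9471     2.2981     0.8517]
  [   0.6167     0.4112     1.1747]
x = (I − A)⁻¹ d = adj(I−A)·d / det(I−A), with det(I−A) = 0.3405:
  x_1 = (0.6000·120 + 0.4000·105 + 0.1700·170) / 0.3405 = 142.90 / 0.3405 ≈ 419.677
  x_2 = (0.3225·120 + 0.7825·105 + 0.2900·170) / 0.3405 = 170.1625 / 0.3405 ≈ 499.743
  x_3 = (0.2100·120 + 0.1400·105 + 0.4000·170) / 0.3405 = 107.90 / 0.3405 ≈ 316.887

x_2 = 499.743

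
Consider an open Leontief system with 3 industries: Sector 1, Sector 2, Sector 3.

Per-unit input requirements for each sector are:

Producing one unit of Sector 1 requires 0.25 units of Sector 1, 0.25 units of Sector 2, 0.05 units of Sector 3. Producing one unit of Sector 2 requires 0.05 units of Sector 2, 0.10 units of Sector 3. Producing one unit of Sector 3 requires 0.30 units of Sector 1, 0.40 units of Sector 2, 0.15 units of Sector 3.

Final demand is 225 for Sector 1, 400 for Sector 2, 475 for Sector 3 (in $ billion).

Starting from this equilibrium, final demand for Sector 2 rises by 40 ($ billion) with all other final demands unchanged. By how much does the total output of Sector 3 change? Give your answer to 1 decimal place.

I − A =
  [   0.75     0.00    -0.30]
  [  -0.25     0.95    -0.40]
  [  -0.05    -0.10     0.85]
Cofactors of I−A, C_ij = (−1)^(i+j)·(minor ij) (rows/columns in the sector order above):
  C_11 = (0.95)(0.85) − (-0.40)(-0.10) = 0.7675
  C_12 = −[(-0.25)(0.85) − (-0.40)(-0.05)] = 0.2325
  C_13 = (-0.25)(-0.10) − (0.95)(-0.05) = 0.0725
  C_21 = −[(0.00)(0.85) − (-0.30)(-0.10)] = 0.0300
  C_22 = (0.75)(0.85) − (-0.30)(-0.05) = 0.6225
  C_23 = −[(0.75)(-0.10) − (0.00)(-0.05)] = 0.0750
  C_31 = (0.00)(-0.40) − (-0.30)(0.95) = 0.2850
  C_32 = −[(0.75)(-0.40) − (-0.30)(-0.25)] = 0.3750
  C_33 = (0.75)(0.95) − (0.00)(-0.25) = 0.7125
det(I−A) = Σ_j (I−A)_1j·C_1j = (0.75)(0.7675) + (0.00)(0.2325) + (-0.30)(0.0725) = 0.553875
adj(I−A) = Cᵀ =
  [ 0.7675   0.0300   0.2850]
  [ 0.2325   0.6225   0.3750]
  [ 0.0725   0.0750   0.7125]
(I − A)⁻¹ = adj(I−A) / det(I−A) ≈
  [   1.3857     0.0542     0.5146]
  [   0.4198     1.1239     0.6770]
  [   0.1309     0.1354     1.2864]
Δx = (I − A)⁻¹ Δd with Δd having +40 in the Sector 2 component and 0 elsewhere.
So Δx_3 = L_32 · (+40), where L_32 = adj(I−A)_32 / det(I−A) = 0.0750 / 0.553875.
Δx_3 = 0.0750 × (+40) / 0.553875 = 3.00 / 0.553875 ≈ 5.4.

Δx_3 = 5.4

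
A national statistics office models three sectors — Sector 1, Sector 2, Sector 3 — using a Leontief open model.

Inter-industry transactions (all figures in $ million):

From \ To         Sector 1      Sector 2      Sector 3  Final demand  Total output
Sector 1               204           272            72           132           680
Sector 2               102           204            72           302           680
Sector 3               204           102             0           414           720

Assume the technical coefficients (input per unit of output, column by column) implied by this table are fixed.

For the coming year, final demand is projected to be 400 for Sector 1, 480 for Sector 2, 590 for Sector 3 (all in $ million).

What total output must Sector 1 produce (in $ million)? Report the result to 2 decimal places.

Technical coefficients a_ij = z_ij / X_j:
  a_11 = 204/680 = 0.30, a_21 = 102/680 = 0.15, a_31 = 204/680 = 0.30
  a_12 = 272/680 = 0.40, a_22 = 204/680 = 0.30, a_32 = 102/680 = 0.15
  a_13 = 72/720 = 0.10, a_23 = 72/720 = 0.10, a_33 = 0/720 = 0.00
I − A =
  [   0.70    -0.40    -0.10]
  [  -0.15     0.70    -0.10]
  [  -0.30    -0.15     1.00]
Cofactors of I−A, C_ij = (−1)^(i+j)·(minor ij) (rows/columns in the sector order above):
  C_11 = (0.70)(1.00) − (-0.10)(-0.15) = 0.6850
  C_12 = −[(-0.15)(1.00) − (-0.10)(-0.30)] = 0.1800
  C_13 = (-0.15)(-0.15) − (0.70)(-0.30) = 0.2325
  C_21 = −[(-0.40)(1.00) − (-0.10)(-0.15)] = 0.4150
  C_22 = (0.70)(1.00) − (-0.10)(-0.30) = 0.6700
  C_23 = −[(0.70)(-0.15) − (-0.40)(-0.30)] = 0.2250
  C_31 = (-0.40)(-0.10) − (-0.10)(0.70) = 0.1100
  C_32 = −[(0.70)(-0.10) − (-0.10)(-0.15)] = 0.0850
  C_33 = (0.70)(0.70) − (-0.40)(-0.15) = 0.4300
det(I−A) = Σ_j (I−A)_1j·C_1j = (0.70)(0.6850) + (-0.40)(0.1800) + (-0.10)(0.2325) = 0.38425
adj(I−A) = Cᵀ =
  [ 0.6850   0.4150   0.1100]
  [ 0.1800   0.6700   0.0850]
  [ 0.2325   0.2250   0.4300]
(I − A)⁻¹ = adj(I−A) / det(I−A) ≈
  [   1.7827     1.0800     0.2863]
  [   0.4684     1.7437     0.2212]
  [   0.6051     0.5856     1.1191]
x = (I − A)⁻¹ d = adj(I−A)·d / det(I−A), with det(I−A) = 0.38425:
  x_1 = (0.6850·400 + 0.4150·480 + 0.1100·590) / 0.38425 = 538.10 / 0.38425 ≈ 1400.39
  x_2 = (0.1800·400 + 0.6700·480 + 0.0850·590) / 0.38425 = 443.75 / 0.38425 ≈ 1154.85
  x_3 = (0.2325·400 + 0.2250·480 + 0.4300·590) / 0.38425 = 454.70 / 0.38425 ≈ 1183.34

x_1 = 1400.39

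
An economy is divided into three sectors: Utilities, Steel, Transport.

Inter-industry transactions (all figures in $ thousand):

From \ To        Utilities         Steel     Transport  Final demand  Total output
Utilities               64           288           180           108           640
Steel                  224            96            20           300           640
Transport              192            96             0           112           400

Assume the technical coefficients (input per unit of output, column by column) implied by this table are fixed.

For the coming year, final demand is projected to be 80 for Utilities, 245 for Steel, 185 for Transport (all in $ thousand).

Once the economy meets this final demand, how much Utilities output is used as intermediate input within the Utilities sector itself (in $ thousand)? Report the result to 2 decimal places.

z_UU = 59.06

Technical coefficients a_ij = z_ij / X_j:
  a_UU = 64/640 = 0.10, a_SU = 224/640 = 0.35, a_TU = 192/640 = 0.30
  a_US = 288/640 = 0.45, a_SS = 96/640 = 0.15, a_TS = 96/640 = 0.15
  a_UT = 180/400 = 0.45, a_ST = 20/400 = 0.05, a_TT = 0/400 = 0.00
I − A =
  [   0.90    -0.45    -0.45]
  [  -0.35     0.85    -0.05]
  [  -0.30    -0.15     1.00]
Cofactors of I−A, C_ij = (−1)^(i+j)·(minor ij) (rows/columns in the sector order above):
  C_11 = (0.85)(1.00) − (-0.05)(-0.15) = 0.8425
  C_12 = −[(-0.35)(1.00) − (-0.05)(-0.30)] = 0.3650
  C_13 = (-0.35)(-0.15) − (0.85)(-0.30) = 0.3075
  C_21 = −[(-0.45)(1.00) − (-0.45)(-0.15)] = 0.5175
  C_22 = (0.90)(1.00) − (-0.45)(-0.30) = 0.7650
  C_23 = −[(0.90)(-0.15) − (-0.45)(-0.30)] = 0.2700
  C_31 = (-0.45)(-0.05) − (-0.45)(0.85) = 0.4050
  C_32 = −[(0.90)(-0.05) − (-0.45)(-0.35)] = 0.2025
  C_33 = (0.90)(0.85) − (-0.45)(-0.35) = 0.6075
det(I−A) = Σ_j (I−A)_1j·C_1j = (0.90)(0.8425) + (-0.45)(0.3650) + (-0.45)(0.3075) = 0.455625
adj(I−A) = Cᵀ =
  [ 0.8425   0.5175   0.4050]
  [ 0.3650   0.7650   0.2025]
  [ 0.3075   0.2700   0.6075]
(I − A)⁻¹ = adj(I−A) / det(I−A) ≈
  [   1.8491     1.1358     0.8889]
  [   0.8011     1.6790     0.4444]
  [   0.6749     0.5926     1.3333]
First solve x = (I − A)⁻¹ d = adj(I−A)·d / det(I−A); in particular x_U = (0.8425·80 + 0.5175·245 + 0.4050·185) / 0.455625 = 269.1125 / 0.455625 ≈ 590.6447.
Intermediate flow from U to U: z_UU = a_UU · x_U = 0.10 × 269.1125 / 0.455625 = 26.91125 / 0.455625 ≈ 59.06.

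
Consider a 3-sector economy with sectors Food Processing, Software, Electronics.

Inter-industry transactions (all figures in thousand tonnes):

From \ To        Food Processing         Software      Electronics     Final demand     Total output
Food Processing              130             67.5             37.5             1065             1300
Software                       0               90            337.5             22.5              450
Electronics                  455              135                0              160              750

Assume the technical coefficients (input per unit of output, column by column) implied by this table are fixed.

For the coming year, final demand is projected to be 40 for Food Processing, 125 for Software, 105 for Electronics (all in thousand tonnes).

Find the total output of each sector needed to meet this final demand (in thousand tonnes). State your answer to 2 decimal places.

x_F = 104.32, x_S = 283.73, x_E = 226.63

Technical coefficients a_ij = z_ij / X_j:
  a_FF = 130/1300 = 0.10, a_SF = 0/1300 = 0.00, a_EF = 455/1300 = 0.35
  a_FS = 67.5/450 = 0.15, a_SS = 90/450 = 0.20, a_ES = 135/450 = 0.30
  a_FE = 37.5/750 = 0.05, a_SE = 337.5/750 = 0.45, a_EE = 0/750 = 0.00
I − A =
  [   0.90    -0.15    -0.05]
  [   0.00     0.80    -0.45]
  [  -0.35    -0.30     1.00]
Cofactors of I−A, C_ij = (−1)^(i+j)·(minor ij) (rows/columns in the sector order above):
  C_11 = (0.80)(1.00) − (-0.45)(-0.30) = 0.6650
  C_12 = −[(0.00)(1.00) − (-0.45)(-0.35)] = 0.1575
  C_13 = (0.00)(-0.30) − (0.80)(-0.35) = 0.2800
  C_21 = −[(-0.15)(1.00) − (-0.05)(-0.30)] = 0.1650
  C_22 = (0.90)(1.00) − (-0.05)(-0.35) = 0.8825
  C_23 = −[(0.90)(-0.30) − (-0.15)(-0.35)] = 0.3225
  C_31 = (-0.15)(-0.45) − (-0.05)(0.80) = 0.1075
  C_32 = −[(0.90)(-0.45) − (-0.05)(0.00)] = 0.4050
  C_33 = (0.90)(0.80) − (-0.15)(0.00) = 0.7200
det(I−A) = Σ_j (I−A)_1j·C_1j = (0.90)(0.6650) + (-0.15)(0.1575) + (-0.05)(0.2800) = 0.560875
adj(I−A) = Cᵀ =
  [ 0.6650   0.1650   0.1075]
  [ 0.1575   0.8825   0.4050]
  [ 0.2800   0.3225   0.7200]
(I − A)⁻¹ = adj(I−A) / det(I−A) ≈
  [   1.1856     0.2942     0.1917]
  [   0.2808     1.5734     0.7221]
  [   0.4992     0.5750     1.2837]
x = (I − A)⁻¹ d = adj(I−A)·d / det(I−A), with det(I−A) = 0.560875:
  x_F = (0.6650·40 + 0.1650·125 + 0.1075·105) / 0.560875 = 58.5125 / 0.560875 ≈ 104.32
  x_S = (0.1575·40 + 0.8825·125 + 0.4050·105) / 0.560875 = 159.1375 / 0.560875 ≈ 283.73
  x_E = (0.2800·40 + 0.3225·125 + 0.7200·105) / 0.560875 = 127.1125 / 0.560875 ≈ 226.63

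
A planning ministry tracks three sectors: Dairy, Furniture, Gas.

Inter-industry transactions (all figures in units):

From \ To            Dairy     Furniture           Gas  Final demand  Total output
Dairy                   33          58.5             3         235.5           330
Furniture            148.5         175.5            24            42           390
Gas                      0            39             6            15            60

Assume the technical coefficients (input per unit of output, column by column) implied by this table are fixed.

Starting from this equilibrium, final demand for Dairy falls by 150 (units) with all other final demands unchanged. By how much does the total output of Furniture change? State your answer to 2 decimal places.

Technical coefficients a_ij = z_ij / X_j:
  a_DD = 33/330 = 0.10, a_FD = 148.5/330 = 0.45, a_GD = 0/330 = 0.00
  a_DF = 58.5/390 = 0.15, a_FF = 175.5/390 = 0.45, a_GF = 39/390 = 0.10
  a_DG = 3/60 = 0.05, a_FG = 24/60 = 0.40, a_GG = 6/60 = 0.10
I − A =
  [   0.90    -0.15    -0.05]
  [  -0.45     0.55    -0.40]
  [   0.00    -0.10     0.90]
Cofactors of I−A, C_ij = (−1)^(i+j)·(minor ij) (rows/columns in the sector order above):
  C_11 = (0.55)(0.90) − (-0.40)(-0.10) = 0.4550
  C_12 = −[(-0.45)(0.90) − (-0.40)(0.00)] = 0.4050
  C_13 = (-0.45)(-0.10) − (0.55)(0.00) = 0.0450
  C_21 = −[(-0.15)(0.90) − (-0.05)(-0.10)] = 0.1400
  C_22 = (0.90)(0.90) − (-0.05)(0.00) = 0.8100
  C_23 = −[(0.90)(-0.10) − (-0.15)(0.00)] = 0.0900
  C_31 = (-0.15)(-0.40) − (-0.05)(0.55) = 0.0875
  C_32 = −[(0.90)(-0.40) − (-0.05)(-0.45)] = 0.3825
  C_33 = (0.90)(0.55) − (-0.15)(-0.45) = 0.4275
det(I−A) = Σ_j (I−A)_1j·C_1j = (0.90)(0.4550) + (-0.15)(0.4050) + (-0.05)(0.0450) = 0.3465
adj(I−A) = Cᵀ =
  [ 0.4550   0.1400   0.0875]
  [ 0.4050   0.8100   0.3825]
  [ 0.0450   0.0900   0.4275]
(I − A)⁻¹ = adj(I−A) / det(I−A) ≈
  [   1.3131     0.4040     0.2525]
  [   1.1688     2.3377     1.1039]
  [   0.1299     0.2597     1.2338]
Δx = (I − A)⁻¹ Δd with Δd having -150 in the Dairy component and 0 elsewhere.
So Δx_F = L_FD · (-150), where L_FD = adj(I−A)_FD / det(I−A) = 0.4050 / 0.3465.
Δx_F = 0.4050 × (-150) / 0.3465 = -60.75 / 0.3465 ≈ -175.32.

Δx_F = -175.32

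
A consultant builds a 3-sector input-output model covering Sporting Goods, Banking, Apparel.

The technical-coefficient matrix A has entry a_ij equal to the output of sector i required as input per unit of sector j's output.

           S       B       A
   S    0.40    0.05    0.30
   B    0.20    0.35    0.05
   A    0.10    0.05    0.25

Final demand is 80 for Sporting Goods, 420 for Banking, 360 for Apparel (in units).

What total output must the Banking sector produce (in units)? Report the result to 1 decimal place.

I − A =
  [   0.60    -0.05    -0.30]
  [  -0.20     0.65    -0.05]
  [  -0.10    -0.05     0.75]
Cofactors of I−A, C_ij = (−1)^(i+j)·(minor ij) (rows/columns in the sector order above):
  C_11 = (0.65)(0.75) − (-0.05)(-0.05) = 0.4850
  C_12 = −[(-0.20)(0.75) − (-0.05)(-0.10)] = 0.1550
  C_13 = (-0.20)(-0.05) − (0.65)(-0.10) = 0.0750
  C_21 = −[(-0.05)(0.75) − (-0.30)(-0.05)] = 0.0525
  C_22 = (0.60)(0.75) − (-0.30)(-0.10) = 0.4200
  C_23 = −[(0.60)(-0.05) − (-0.05)(-0.10)] = 0.0350
  C_31 = (-0.05)(-0.05) − (-0.30)(0.65) = 0.1975
  C_32 = −[(0.60)(-0.05) − (-0.30)(-0.20)] = 0.0900
  C_33 = (0.60)(0.65) − (-0.05)(-0.20) = 0.3800
det(I−A) = Σ_j (I−A)_1j·C_1j = (0.60)(0.4850) + (-0.05)(0.1550) + (-0.30)(0.0750) = 0.26075
adj(I−A) = Cᵀ =
  [ 0.4850   0.0525   0.1975]
  [ 0.1550   0.4200   0.0900]
  [ 0.0750   0.0350   0.3800]
(I − A)⁻¹ = adj(I−A) / det(I−A) ≈
  [   1.8600     0.2013     0.7574]
  [   0.5944     1.6107     0.3452]
  [   0.2876     0.1342     1.4573]
x = (I − A)⁻¹ d = adj(I−A)·d / det(I−A), with det(I−A) = 0.26075:
  x_S = (0.4850·80 + 0.0525·420 + 0.1975·360) / 0.26075 = 131.95 / 0.26075 ≈ 506.0
  x_B = (0.1550·80 + 0.4200·420 + 0.0900·360) / 0.26075 = 221.20 / 0.26075 ≈ 848.3
  x_A = (0.0750·80 + 0.0350·420 + 0.3800·360) / 0.26075 = 157.50 / 0.26075 ≈ 604.0

x_B = 848.3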